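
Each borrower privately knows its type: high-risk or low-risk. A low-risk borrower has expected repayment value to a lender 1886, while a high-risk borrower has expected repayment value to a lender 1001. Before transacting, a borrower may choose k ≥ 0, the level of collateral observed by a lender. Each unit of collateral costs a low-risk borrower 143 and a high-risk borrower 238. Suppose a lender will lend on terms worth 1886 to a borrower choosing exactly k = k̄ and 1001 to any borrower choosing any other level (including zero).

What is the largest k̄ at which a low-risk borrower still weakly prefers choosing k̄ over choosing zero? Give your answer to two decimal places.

6.19

Choosing k̄ yields the low-risk type 1886 − 143·k̄; choosing zero yields 1001.
The low-risk type is indifferent at 1886 − 143·k̄ = 1001, i.e. k̄ = (1886 − 1001) / 143 ≈ 6.19.
For any k̄ above 6.19 the low-risk type would rather pool at zero, so separation collapses.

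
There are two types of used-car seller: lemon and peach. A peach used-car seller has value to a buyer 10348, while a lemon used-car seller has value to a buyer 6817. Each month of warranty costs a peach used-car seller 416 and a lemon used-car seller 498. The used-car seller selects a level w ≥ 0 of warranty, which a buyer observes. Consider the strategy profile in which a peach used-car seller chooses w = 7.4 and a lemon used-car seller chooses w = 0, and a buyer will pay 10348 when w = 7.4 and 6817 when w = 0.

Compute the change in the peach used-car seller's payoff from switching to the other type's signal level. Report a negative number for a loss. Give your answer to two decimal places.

-452.60

Playing w = 7.4 the peach used-car seller receives 10348 − 416 × 7.4 = 7269.6.
Deviating to w = 0 yields 6817 instead.
Gain from deviating: 6817 − 7269.6 = -452.60.
The gain is negative, so the peach type's incentive-compatibility constraint is satisfied.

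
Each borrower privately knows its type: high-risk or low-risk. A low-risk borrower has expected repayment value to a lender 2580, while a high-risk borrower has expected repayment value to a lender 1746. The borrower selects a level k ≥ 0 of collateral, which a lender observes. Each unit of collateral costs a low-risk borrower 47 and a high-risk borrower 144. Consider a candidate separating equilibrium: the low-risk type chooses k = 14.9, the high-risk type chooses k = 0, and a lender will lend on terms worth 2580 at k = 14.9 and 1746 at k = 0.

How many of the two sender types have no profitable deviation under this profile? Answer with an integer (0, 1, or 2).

High-risk type: stay at 0 → 1746; mimic → 2580 − 144 × 14.9 = 434.4. IC holds (1746 ≥ 434.4).
Low-risk type: signal → 2580 − 47 × 14.9 = 1879.7; deviate to 0 → 1746. IC holds (1879.7 ≥ 1746).
2 of 2 constraints hold, so this is a separating equilibrium.

2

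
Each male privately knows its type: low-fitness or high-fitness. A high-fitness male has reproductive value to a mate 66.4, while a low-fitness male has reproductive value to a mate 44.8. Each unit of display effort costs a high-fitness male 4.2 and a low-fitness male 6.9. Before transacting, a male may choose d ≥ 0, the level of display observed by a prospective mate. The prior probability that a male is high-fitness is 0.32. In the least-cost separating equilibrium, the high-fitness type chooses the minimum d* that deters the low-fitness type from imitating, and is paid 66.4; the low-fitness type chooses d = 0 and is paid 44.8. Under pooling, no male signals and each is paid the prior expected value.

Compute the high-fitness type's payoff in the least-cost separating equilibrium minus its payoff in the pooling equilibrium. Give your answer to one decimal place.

1.5

Least-cost separating signal: d* solves 44.8 = 66.4 − 6.9·d*, so d* = (66.4 − 44.8)/6.9 ≈ 3.1304.
High-fitness type's separating payoff: 66.4 − 4.2 × d* = 66.4 − 4.2 × (66.4 − 44.8)/6.9 = 66.4 − 90.72/6.9 ≈ 53.252.
Pooling payoff: 0.32 × 66.4 + 0.68 × 44.8 = 51.712.
Difference: 53.252 − 51.712 = 1.54, i.e. 1.5 to one decimal place.
The high-fitness type prefers to separate.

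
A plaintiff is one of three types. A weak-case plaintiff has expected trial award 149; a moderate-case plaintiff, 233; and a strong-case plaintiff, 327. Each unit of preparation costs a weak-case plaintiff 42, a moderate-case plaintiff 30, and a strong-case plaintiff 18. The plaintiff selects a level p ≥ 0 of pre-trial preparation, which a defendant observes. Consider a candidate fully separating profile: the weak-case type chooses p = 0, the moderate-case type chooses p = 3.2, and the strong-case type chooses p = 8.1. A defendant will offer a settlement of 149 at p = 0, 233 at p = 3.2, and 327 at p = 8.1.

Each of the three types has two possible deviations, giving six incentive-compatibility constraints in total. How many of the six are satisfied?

Strong-case (own payoff 327 − 18×8.1 = 181.2): to p=0 gives 149 → no gain ✓; to p=3.2 gives 233 − 18×3.2 = 175.4 → no gain ✓.
Moderate-case (own payoff 233 − 30×3.2 = 137): to p=0 gives 149 → profitable ✗; to p=8.1 gives 327 − 30×8.1 = 84 → no gain ✓.
Weak-case (own payoff 149): to p=3.2 gives 233 − 42×3.2 = 98.6 → no gain ✓; to p=8.1 gives 327 − 42×8.1 = -13.2 → no gain ✓.
5 of the 6 constraints hold; not an equilibrium.

5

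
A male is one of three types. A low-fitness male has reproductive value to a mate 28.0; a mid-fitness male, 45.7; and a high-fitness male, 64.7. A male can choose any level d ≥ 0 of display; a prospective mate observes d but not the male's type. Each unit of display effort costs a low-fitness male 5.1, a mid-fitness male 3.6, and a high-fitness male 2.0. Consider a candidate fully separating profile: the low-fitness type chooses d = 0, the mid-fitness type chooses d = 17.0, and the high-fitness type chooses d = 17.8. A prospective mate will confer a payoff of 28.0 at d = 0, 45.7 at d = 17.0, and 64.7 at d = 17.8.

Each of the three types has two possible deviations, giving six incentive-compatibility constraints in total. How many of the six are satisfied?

Low-fitness (own payoff 28.0): to d=17.0 gives 45.7 − 5.1×17.0 = -41 → no gain ✓; to d=17.8 gives 64.7 − 5.1×17.8 = -26.08 → no gain ✓.
Mid-fitness (own payoff 45.7 − 3.6×17.0 = -15.5): to d=0 gives 28.0 → profitable ✗; to d=17.8 gives 64.7 − 3.6×17.8 = 0.62 → profitable ✗.
High-fitness (own payoff 64.7 − 2.0×17.8 = 29.1): to d=0 gives 28.0 → no gain ✓; to d=17.0 gives 45.7 − 2.0×17.0 = 11.7 → no gain ✓.
4 of the 6 constraints hold; not an equilibrium.

4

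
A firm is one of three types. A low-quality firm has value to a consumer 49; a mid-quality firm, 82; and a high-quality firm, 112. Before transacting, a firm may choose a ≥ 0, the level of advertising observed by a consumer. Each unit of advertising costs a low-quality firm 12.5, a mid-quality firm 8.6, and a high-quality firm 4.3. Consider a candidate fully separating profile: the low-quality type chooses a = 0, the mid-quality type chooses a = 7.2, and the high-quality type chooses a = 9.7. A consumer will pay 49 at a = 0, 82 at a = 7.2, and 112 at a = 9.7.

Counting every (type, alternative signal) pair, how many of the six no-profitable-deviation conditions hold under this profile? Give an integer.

4

Mid-quality (own payoff 82 − 8.6×7.2 = 20.08): to a=0 gives 49 → profitable ✗; to a=9.7 gives 112 − 8.6×9.7 = 28.58 → profitable ✗.
High-quality (own payoff 112 − 4.3×9.7 = 70.29): to a=0 gives 49 → no gain ✓; to a=7.2 gives 82 − 4.3×7.2 = 51.04 → no gain ✓.
Low-quality (own payoff 49): to a=7.2 gives 82 − 12.5×7.2 = -8 → no gain ✓; to a=9.7 gives 112 − 12.5×9.7 = -9.25 → no gain ✓.
4 of the 6 constraints hold; not an equilibrium.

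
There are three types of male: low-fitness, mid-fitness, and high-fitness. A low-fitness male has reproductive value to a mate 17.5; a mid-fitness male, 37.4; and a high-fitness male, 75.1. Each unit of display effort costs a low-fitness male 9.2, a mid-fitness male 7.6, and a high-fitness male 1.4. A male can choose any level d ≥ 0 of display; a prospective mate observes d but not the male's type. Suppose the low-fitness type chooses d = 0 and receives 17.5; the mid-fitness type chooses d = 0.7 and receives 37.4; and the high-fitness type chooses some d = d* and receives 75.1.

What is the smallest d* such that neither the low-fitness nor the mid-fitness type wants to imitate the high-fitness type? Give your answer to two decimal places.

Low-fitness type (on-path payoff 17.5) won't mimic when 17.5 ≥ 75.1 − 9.2·d*, i.e. d* ≥ 6.26.
Mid-fitness type (on-path payoff 37.4 − 7.6×0.7 = 32.08) won't mimic when 32.08 ≥ 75.1 − 7.6·d*, i.e. d* ≥ 5.66.
Both must hold, so d* = max(6.26, 5.66) = 6.26. The low-fitness type's constraint binds.

6.26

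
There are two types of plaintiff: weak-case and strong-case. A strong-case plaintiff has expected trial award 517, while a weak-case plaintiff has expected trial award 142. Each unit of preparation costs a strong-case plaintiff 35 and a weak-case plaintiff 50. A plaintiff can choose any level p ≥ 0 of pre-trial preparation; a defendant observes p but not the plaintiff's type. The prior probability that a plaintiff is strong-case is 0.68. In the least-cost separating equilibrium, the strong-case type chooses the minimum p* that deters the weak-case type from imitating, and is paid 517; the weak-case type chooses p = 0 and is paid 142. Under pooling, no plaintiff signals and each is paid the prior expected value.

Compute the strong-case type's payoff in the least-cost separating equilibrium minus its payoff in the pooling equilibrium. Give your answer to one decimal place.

Least-cost separating signal: p* solves 142 = 517 − 50·p*, so p* = (517 − 142)/50 = 7.5.
Strong-case type's separating payoff: 517 − 35 × p* = 517 − 35 × (517 − 142)/50 = 517 − 13125/50 = 254.5.
Pooling payoff: 0.68 × 517 + 0.32 × 142 = 397.
Difference: 254.5 − 397 = -142.5.
The strong-case type would prefer the pooling outcome.

-142.5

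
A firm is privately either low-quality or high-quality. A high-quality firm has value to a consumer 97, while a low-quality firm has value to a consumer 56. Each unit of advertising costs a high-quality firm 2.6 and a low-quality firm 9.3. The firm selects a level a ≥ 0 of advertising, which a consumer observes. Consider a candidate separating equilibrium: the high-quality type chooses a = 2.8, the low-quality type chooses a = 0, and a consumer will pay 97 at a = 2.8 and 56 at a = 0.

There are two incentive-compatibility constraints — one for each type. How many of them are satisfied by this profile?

High-quality type: signal → 97 − 2.6 × 2.8 = 89.72; deviate to 0 → 56. IC holds (89.72 ≥ 56).
Low-quality type: stay at 0 → 56; mimic → 97 − 9.3 × 2.8 = 70.96. IC fails (56 < 70.96).
1 of 2 constraints hold, so this profile is not an equilibrium.

1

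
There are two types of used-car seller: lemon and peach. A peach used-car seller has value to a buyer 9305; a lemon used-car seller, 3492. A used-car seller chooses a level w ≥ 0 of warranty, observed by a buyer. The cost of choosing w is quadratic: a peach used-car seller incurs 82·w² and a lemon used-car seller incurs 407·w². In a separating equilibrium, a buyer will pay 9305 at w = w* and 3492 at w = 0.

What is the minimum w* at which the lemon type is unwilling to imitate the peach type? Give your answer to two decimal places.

3.78

The lemon type at w = 0 receives 3492; imitating at w* yields 9305 − 407·w*².
Indifference: 3492 = 9305 − 407·w*², so w*² = (9305 − 3492) / 407 ≈ 14.2826.
w* = √14.2826 ≈ 3.78.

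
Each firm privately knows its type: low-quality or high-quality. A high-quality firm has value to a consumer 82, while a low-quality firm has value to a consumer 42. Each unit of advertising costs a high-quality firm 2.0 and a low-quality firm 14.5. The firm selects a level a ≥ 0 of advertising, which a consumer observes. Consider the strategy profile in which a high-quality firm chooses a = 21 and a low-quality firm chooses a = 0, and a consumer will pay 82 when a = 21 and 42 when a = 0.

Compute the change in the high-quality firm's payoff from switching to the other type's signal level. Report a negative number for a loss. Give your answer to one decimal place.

Playing a = 21 the high-quality firm receives 82 − 2.0 × 21 = 40.
Deviating to a = 0 yields 42 instead.
Gain from deviating: 42 − 40 = 2.0.
The gain is positive, so the high-quality type's incentive-compatibility constraint is violated — this profile is not a separating equilibrium.

2.0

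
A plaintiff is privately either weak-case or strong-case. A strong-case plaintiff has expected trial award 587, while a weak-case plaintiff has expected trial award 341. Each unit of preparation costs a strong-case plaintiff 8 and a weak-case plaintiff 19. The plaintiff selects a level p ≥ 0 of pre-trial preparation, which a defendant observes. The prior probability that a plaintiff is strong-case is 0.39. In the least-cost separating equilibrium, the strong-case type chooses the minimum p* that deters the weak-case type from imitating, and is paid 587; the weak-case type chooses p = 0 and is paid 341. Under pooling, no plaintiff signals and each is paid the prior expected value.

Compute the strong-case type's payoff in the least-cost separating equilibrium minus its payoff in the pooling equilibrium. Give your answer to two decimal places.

Least-cost separating signal: p* solves 341 = 587 − 19·p*, so p* = (587 − 341)/19 ≈ 12.9474.
Strong-case type's separating payoff: 587 − 8 × p* = 587 − 8 × (587 − 341)/19 = 587 − 1968/19 ≈ 483.4211.
Pooling payoff: 0.39 × 587 + 0.61 × 341 = 436.94.
Difference: 483.4211 − 436.94 = 46.4811, i.e. 46.48 to two decimal places.
The strong-case type prefers to separate.

46.48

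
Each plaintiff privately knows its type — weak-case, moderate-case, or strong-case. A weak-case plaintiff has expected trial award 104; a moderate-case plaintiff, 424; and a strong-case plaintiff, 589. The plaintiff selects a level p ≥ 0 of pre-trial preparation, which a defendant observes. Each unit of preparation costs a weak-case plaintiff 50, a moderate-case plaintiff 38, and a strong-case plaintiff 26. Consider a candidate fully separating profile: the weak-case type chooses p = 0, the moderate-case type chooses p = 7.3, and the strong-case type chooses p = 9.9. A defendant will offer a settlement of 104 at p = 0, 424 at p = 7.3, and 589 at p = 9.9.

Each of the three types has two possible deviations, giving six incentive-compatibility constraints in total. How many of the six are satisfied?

Moderate-case (own payoff 424 − 38×7.3 = 146.6): to p=0 gives 104 → no gain ✓; to p=9.9 gives 589 − 38×9.9 = 212.8 → profitable ✗.
Strong-case (own payoff 589 − 26×9.9 = 331.6): to p=0 gives 104 → no gain ✓; to p=7.3 gives 424 − 26×7.3 = 234.2 → no gain ✓.
Weak-case (own payoff 104): to p=7.3 gives 424 − 50×7.3 = 59 → no gain ✓; to p=9.9 gives 589 − 50×9.9 = 94 → no gain ✓.
5 of the 6 constraints hold; not an equilibrium.

5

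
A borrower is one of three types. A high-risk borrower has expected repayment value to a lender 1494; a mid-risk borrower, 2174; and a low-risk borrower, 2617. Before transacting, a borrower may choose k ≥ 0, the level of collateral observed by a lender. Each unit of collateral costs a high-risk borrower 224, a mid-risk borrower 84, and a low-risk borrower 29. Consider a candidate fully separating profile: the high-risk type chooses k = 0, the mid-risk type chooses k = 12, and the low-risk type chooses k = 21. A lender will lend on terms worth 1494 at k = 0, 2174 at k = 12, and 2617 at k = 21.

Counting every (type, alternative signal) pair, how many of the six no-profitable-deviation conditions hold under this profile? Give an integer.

5

Mid-risk (own payoff 2174 − 84×12 = 1166): to k=0 gives 1494 → profitable ✗; to k=21 gives 2617 − 84×21 = 853 → no gain ✓.
Low-risk (own payoff 2617 − 29×21 = 2008): to k=0 gives 1494 → no gain ✓; to k=12 gives 2174 − 29×12 = 1826 → no gain ✓.
High-risk (own payoff 1494): to k=12 gives 2174 − 224×12 = -514 → no gain ✓; to k=21 gives 2617 − 224×21 = -2087 → no gain ✓.
5 of the 6 constraints hold; not an equilibrium.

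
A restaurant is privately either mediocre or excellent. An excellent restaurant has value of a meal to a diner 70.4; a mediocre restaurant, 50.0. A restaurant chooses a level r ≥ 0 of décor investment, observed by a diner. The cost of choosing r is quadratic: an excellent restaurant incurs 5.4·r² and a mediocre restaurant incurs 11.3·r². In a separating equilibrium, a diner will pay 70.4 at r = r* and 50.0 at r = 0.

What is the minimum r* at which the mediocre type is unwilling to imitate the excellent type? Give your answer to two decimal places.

The mediocre type at r = 0 receives 50.0; imitating at r* yields 70.4 − 11.3·r*².
Indifference: 50.0 = 70.4 − 11.3·r*², so r*² = (70.4 − 50.0) / 11.3 ≈ 1.8053.
r* = √1.8053 ≈ 1.34.

1.34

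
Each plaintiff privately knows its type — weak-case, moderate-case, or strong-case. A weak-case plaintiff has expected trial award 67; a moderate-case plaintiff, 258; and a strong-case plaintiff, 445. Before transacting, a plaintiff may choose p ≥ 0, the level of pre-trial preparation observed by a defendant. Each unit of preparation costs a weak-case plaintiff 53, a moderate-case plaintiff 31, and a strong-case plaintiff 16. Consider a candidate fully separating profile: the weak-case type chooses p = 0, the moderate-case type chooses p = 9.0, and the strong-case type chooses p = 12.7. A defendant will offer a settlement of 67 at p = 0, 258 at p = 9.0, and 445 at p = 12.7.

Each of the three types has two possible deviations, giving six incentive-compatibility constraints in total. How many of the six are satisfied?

Moderate-case (own payoff 258 − 31×9.0 = -21): to p=0 gives 67 → profitable ✗; to p=12.7 gives 445 − 31×12.7 = 51.3 → profitable ✗.
Strong-case (own payoff 445 − 16×12.7 = 241.8): to p=0 gives 67 → no gain ✓; to p=9.0 gives 258 − 16×9.0 = 114 → no gain ✓.
Weak-case (own payoff 67): to p=9.0 gives 258 − 53×9.0 = -219 → no gain ✓; to p=12.7 gives 445 − 53×12.7 = -228.1 → no gain ✓.
4 of the 6 constraints hold; not an equilibrium.

4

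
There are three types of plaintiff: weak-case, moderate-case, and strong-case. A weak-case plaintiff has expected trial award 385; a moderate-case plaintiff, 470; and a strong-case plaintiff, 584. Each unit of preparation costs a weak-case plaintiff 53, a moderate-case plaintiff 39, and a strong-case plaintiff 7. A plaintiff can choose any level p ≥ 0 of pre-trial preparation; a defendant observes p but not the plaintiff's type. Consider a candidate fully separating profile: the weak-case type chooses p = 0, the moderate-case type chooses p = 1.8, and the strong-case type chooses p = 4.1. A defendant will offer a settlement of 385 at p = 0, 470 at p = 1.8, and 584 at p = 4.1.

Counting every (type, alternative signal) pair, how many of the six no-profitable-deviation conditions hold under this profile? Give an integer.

Weak-case (own payoff 385): to p=1.8 gives 470 − 53×1.8 = 374.6 → no gain ✓; to p=4.1 gives 584 − 53×4.1 = 366.7 → no gain ✓.
Strong-case (own payoff 584 − 7×4.1 = 555.3): to p=0 gives 385 → no gain ✓; to p=1.8 gives 470 − 7×1.8 = 457.4 → no gain ✓.
Moderate-case (own payoff 470 − 39×1.8 = 399.8): to p=0 gives 385 → no gain ✓; to p=4.1 gives 584 − 39×4.1 = 424.1 → profitable ✗.
5 of the 6 constraints hold; not an equilibrium.

5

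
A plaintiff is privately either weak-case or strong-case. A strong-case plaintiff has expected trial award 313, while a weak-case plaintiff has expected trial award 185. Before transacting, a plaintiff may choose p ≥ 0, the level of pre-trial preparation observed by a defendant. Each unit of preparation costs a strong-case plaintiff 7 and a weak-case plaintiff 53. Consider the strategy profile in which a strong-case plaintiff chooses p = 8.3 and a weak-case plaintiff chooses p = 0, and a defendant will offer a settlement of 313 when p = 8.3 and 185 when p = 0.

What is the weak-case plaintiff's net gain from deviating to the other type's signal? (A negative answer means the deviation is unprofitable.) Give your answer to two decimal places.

Playing p = 0 the weak-case plaintiff receives 185.
Deviating to p = 8.3 brings payment 313 at cost 53 × 8.3 = 439.9, netting -126.9.
Gain from deviating: -126.9 − 185 = -311.90.
The gain is negative, so the weak-case type's incentive-compatibility constraint is satisfied.

-311.90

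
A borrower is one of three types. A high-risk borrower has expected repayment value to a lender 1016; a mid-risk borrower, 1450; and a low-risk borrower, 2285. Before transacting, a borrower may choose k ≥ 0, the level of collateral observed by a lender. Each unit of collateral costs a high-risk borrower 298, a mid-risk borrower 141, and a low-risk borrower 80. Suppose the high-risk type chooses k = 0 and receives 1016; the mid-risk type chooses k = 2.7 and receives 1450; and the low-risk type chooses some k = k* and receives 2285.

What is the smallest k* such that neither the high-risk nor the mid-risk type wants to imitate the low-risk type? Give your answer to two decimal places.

8.62

Mid-risk type (on-path payoff 1450 − 141×2.7 = 1069.3) won't mimic when 1069.3 ≥ 2285 − 141·k*, i.e. k* ≥ 8.62.
High-risk type (on-path payoff 1016) won't mimic when 1016 ≥ 2285 − 298·k*, i.e. k* ≥ 4.26.
Both must hold, so k* = max(4.26, 8.62) = 8.62. The mid-risk type's constraint binds.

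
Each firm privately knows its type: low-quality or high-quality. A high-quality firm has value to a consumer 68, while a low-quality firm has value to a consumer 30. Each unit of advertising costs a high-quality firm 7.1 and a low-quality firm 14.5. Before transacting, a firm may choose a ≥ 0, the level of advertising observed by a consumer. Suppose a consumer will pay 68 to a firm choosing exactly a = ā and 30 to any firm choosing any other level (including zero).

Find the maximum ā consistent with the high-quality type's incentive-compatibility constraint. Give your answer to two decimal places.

5.35

Choosing ā yields the high-quality type 68 − 7.1·ā; choosing zero yields 30.
The high-quality type is indifferent at 68 − 7.1·ā = 30, i.e. ā = (68 − 30) / 7.1 ≈ 5.35.
For any ā above 5.35 the high-quality type would rather pool at zero, so separation collapses.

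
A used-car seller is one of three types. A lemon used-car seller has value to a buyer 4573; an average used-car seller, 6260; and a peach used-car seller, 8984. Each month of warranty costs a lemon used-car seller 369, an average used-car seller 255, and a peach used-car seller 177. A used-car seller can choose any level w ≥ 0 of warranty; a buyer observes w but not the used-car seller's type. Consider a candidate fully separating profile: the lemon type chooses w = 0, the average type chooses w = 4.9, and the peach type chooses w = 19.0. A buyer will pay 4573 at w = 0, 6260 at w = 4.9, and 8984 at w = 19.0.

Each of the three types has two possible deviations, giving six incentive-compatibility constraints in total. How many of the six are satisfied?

Lemon (own payoff 4573): to w=4.9 gives 6260 − 369×4.9 = 4451.9 → no gain ✓; to w=19.0 gives 8984 − 369×19.0 = 1973 → no gain ✓.
Peach (own payoff 8984 − 177×19.0 = 5621): to w=0 gives 4573 → no gain ✓; to w=4.9 gives 6260 − 177×4.9 = 5392.7 → no gain ✓.
Average (own payoff 6260 − 255×4.9 = 5010.5): to w=0 gives 4573 → no gain ✓; to w=19.0 gives 8984 − 255×19.0 = 4139 → no gain ✓.
6 of the 6 constraints hold; this profile is a separating equilibrium.

6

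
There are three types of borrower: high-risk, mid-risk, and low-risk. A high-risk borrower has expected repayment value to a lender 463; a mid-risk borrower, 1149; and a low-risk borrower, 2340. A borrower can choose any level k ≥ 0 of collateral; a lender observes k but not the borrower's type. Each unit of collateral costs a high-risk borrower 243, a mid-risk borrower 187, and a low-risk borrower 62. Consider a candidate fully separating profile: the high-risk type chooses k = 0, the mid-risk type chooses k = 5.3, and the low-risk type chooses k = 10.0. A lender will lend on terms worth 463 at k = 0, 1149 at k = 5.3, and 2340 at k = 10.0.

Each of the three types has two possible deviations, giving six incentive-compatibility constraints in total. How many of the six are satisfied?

High-risk (own payoff 463): to k=5.3 gives 1149 − 243×5.3 = -138.9 → no gain ✓; to k=10.0 gives 2340 − 243×10.0 = -90 → no gain ✓.
Mid-risk (own payoff 1149 − 187×5.3 = 157.9): to k=0 gives 463 → profitable ✗; to k=10.0 gives 2340 − 187×10.0 = 470 → profitable ✗.
Low-risk (own payoff 2340 − 62×10.0 = 1720): to k=0 gives 463 → no gain ✓; to k=5.3 gives 1149 − 62×5.3 = 820.4 → no gain ✓.
4 of the 6 constraints hold; not an equilibrium.

4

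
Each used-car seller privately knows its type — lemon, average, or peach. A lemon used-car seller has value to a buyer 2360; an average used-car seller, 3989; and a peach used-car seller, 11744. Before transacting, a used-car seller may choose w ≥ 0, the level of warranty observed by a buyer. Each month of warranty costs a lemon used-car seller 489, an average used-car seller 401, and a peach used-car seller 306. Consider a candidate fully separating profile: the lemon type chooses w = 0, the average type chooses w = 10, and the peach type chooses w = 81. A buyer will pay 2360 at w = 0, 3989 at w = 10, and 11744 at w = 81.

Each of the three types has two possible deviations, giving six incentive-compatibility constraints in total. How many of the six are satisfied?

Average (own payoff 3989 − 401×10 = -21): to w=0 gives 2360 → profitable ✗; to w=81 gives 11744 − 401×81 = -20737 → no gain ✓.
Peach (own payoff 11744 − 306×81 = -13042): to w=0 gives 2360 → profitable ✗; to w=10 gives 3989 − 306×10 = 929 → profitable ✗.
Lemon (own payoff 2360): to w=10 gives 3989 − 489×10 = -901 → no gain ✓; to w=81 gives 11744 − 489×81 = -27865 → no gain ✓.
3 of the 6 constraints hold; not an equilibrium.

3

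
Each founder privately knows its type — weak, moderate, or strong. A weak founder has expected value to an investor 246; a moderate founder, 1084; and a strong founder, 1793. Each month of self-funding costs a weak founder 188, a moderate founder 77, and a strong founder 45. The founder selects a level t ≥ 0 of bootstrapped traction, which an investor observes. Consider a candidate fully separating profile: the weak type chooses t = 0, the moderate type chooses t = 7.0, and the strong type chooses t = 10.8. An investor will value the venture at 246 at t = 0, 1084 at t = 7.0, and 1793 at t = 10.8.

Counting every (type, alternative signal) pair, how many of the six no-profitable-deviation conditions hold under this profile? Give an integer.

Weak (own payoff 246): to t=7.0 gives 1084 − 188×7.0 = -232 → no gain ✓; to t=10.8 gives 1793 − 188×10.8 = -237.4 → no gain ✓.
Strong (own payoff 1793 − 45×10.8 = 1307): to t=0 gives 246 → no gain ✓; to t=7.0 gives 1084 − 45×7.0 = 769 → no gain ✓.
Moderate (own payoff 1084 − 77×7.0 = 545): to t=0 gives 246 → no gain ✓; to t=10.8 gives 1793 − 77×10.8 = 961.4 → profitable ✗.
5 of the 6 constraints hold; not an equilibrium.

5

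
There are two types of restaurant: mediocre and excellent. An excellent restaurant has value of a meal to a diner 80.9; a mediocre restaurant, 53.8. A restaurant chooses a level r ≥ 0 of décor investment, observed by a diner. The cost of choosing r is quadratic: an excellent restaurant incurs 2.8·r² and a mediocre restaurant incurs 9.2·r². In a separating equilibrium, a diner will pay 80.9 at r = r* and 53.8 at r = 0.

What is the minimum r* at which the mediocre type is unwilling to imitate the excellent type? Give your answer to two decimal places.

1.72

The mediocre type at r = 0 receives 53.8; imitating at r* yields 80.9 − 9.2·r*².
Indifference: 53.8 = 80.9 − 9.2·r*², so r*² = (80.9 − 53.8) / 9.2 ≈ 2.9457.
r* = √2.9457 ≈ 1.72.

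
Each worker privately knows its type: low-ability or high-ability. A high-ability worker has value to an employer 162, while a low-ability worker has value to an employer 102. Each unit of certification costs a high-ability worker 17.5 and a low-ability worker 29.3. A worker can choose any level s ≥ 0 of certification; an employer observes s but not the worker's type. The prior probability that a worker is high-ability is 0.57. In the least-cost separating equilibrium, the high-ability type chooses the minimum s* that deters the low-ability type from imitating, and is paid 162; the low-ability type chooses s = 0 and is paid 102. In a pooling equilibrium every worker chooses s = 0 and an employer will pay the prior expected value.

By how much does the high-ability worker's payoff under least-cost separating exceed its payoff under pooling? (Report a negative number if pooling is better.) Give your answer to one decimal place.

-10.0

Least-cost separating signal: s* solves 102 = 162 − 29.3·s*, so s* = (162 − 102)/29.3 ≈ 2.0478.
High-ability type's separating payoff: 162 − 17.5 × s* = 162 − 17.5 × (162 − 102)/29.3 = 162 − 1050/29.3 ≈ 126.164.
Pooling payoff: 0.57 × 162 + 0.43 × 102 = 136.2.
Difference: 126.164 − 136.2 = -10.036, i.e. -10.0 to one decimal place.
The high-ability type would prefer the pooling outcome.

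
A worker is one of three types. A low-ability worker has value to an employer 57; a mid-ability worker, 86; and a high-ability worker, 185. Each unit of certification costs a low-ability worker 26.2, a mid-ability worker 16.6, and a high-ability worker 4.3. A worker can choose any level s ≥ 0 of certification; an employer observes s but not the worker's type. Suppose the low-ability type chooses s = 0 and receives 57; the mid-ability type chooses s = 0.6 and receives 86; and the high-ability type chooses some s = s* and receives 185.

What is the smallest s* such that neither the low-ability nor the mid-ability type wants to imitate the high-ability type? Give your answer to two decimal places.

Low-ability type (on-path payoff 57) won't mimic when 57 ≥ 185 − 26.2·s*, i.e. s* ≥ 4.89.
Mid-ability type (on-path payoff 86 − 16.6×0.6 = 76.04) won't mimic when 76.04 ≥ 185 − 16.6·s*, i.e. s* ≥ 6.56.
Both must hold, so s* = max(4.89, 6.56) = 6.56. The mid-ability type's constraint binds.

6.56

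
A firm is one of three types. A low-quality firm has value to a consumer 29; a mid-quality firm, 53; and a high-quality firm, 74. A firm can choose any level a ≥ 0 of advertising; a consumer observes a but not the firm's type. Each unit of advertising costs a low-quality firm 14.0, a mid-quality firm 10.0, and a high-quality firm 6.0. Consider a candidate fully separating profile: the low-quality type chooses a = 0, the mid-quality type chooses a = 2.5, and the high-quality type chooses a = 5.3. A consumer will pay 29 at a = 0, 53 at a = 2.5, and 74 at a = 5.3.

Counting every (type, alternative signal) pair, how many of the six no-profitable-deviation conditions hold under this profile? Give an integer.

Low-quality (own payoff 29): to a=2.5 gives 53 − 14.0×2.5 = 18 → no gain ✓; to a=5.3 gives 74 − 14.0×5.3 = -0.2 → no gain ✓.
High-quality (own payoff 74 − 6.0×5.3 = 42.2): to a=0 gives 29 → no gain ✓; to a=2.5 gives 53 − 6.0×2.5 = 38 → no gain ✓.
Mid-quality (own payoff 53 − 10.0×2.5 = 28): to a=0 gives 29 → profitable ✗; to a=5.3 gives 74 − 10.0×5.3 = 21 → no gain ✓.
5 of the 6 constraints hold; not an equilibrium.

5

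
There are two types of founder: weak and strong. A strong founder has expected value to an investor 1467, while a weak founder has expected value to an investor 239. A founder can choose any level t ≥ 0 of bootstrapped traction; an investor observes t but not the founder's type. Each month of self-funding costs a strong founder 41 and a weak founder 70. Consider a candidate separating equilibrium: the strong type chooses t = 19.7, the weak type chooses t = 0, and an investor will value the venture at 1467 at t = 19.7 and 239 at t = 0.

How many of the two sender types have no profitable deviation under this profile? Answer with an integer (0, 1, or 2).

Strong type: signal → 1467 − 41 × 19.7 = 659.3; deviate to 0 → 239. IC holds (659.3 ≥ 239).
Weak type: stay at 0 → 239; mimic → 1467 − 70 × 19.7 = 88. IC holds (239 ≥ 88).
2 of 2 constraints hold, so this is a separating equilibrium.

2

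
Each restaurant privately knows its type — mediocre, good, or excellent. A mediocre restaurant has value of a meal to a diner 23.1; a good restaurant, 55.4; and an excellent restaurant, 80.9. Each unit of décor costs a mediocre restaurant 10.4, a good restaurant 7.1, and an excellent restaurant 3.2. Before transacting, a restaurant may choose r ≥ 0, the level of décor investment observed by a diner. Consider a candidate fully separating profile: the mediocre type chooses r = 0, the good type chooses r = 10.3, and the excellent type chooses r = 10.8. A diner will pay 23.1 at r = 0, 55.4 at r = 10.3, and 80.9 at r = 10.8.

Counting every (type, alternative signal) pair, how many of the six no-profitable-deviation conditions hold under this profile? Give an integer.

Good (own payoff 55.4 − 7.1×10.3 = -17.73): to r=0 gives 23.1 → profitable ✗; to r=10.8 gives 80.9 − 7.1×10.8 = 4.22 → profitable ✗.
Mediocre (own payoff 23.1): to r=10.3 gives 55.4 − 10.4×10.3 = -51.72 → no gain ✓; to r=10.8 gives 80.9 − 10.4×10.8 = -31.42 → no gain ✓.
Excellent (own payoff 80.9 − 3.2×10.8 = 46.34): to r=0 gives 23.1 → no gain ✓; to r=10.3 gives 55.4 − 3.2×10.3 = 22.44 → no gain ✓.
4 of the 6 constraints hold; not an equilibrium.

4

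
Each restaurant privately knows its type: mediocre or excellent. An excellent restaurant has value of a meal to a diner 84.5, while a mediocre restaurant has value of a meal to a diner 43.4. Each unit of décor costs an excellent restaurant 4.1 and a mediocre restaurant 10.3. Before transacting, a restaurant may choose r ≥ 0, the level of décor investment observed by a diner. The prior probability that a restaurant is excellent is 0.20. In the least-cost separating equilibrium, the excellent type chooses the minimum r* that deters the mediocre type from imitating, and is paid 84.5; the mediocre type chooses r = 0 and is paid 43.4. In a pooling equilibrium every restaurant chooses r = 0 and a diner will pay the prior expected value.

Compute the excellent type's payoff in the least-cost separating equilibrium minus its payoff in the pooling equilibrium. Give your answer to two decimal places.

16.52

Least-cost separating signal: r* solves 43.4 = 84.5 − 10.3·r*, so r* = (84.5 − 43.4)/10.3 ≈ 3.9903.
Excellent type's separating payoff: 84.5 − 4.1 × r* = 84.5 − 4.1 × (84.5 − 43.4)/10.3 = 84.5 − 168.51/10.3 ≈ 68.1398.
Pooling payoff: 0.20 × 84.5 + 0.80 × 43.4 = 51.62.
Difference: 68.1398 − 51.62 = 16.5198, i.e. 16.52 to two decimal places.
The excellent type prefers to separate.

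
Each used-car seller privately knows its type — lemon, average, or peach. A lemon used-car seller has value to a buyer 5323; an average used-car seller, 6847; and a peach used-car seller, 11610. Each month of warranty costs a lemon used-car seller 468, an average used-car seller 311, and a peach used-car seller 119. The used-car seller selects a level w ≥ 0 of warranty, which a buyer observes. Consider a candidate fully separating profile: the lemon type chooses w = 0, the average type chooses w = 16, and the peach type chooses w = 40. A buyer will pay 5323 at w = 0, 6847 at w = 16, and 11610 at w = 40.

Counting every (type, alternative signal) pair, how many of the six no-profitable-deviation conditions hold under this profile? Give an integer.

Average (own payoff 6847 − 311×16 = 1871): to w=0 gives 5323 → profitable ✗; to w=40 gives 11610 − 311×40 = -830 → no gain ✓.
Lemon (own payoff 5323): to w=16 gives 6847 − 468×16 = -641 → no gain ✓; to w=40 gives 11610 − 468×40 = -7110 → no gain ✓.
Peach (own payoff 11610 − 119×40 = 6850): to w=0 gives 5323 → no gain ✓; to w=16 gives 6847 − 119×16 = 4943 → no gain ✓.
5 of the 6 constraints hold; not an equilibrium.

5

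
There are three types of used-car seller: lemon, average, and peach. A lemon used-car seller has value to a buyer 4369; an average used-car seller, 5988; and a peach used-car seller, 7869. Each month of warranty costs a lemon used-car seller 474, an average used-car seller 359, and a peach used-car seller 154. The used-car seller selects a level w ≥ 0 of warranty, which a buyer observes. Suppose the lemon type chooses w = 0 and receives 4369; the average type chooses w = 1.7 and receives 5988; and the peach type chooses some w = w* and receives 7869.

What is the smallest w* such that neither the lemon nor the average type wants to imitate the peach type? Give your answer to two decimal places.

Lemon type (on-path payoff 4369) won't mimic when 4369 ≥ 7869 − 474·w*, i.e. w* ≥ 7.38.
Average type (on-path payoff 5988 − 359×1.7 = 5377.7) won't mimic when 5377.7 ≥ 7869 − 359·w*, i.e. w* ≥ 6.94.
Both must hold, so w* = max(7.38, 6.94) = 7.38. The lemon type's constraint binds.

7.38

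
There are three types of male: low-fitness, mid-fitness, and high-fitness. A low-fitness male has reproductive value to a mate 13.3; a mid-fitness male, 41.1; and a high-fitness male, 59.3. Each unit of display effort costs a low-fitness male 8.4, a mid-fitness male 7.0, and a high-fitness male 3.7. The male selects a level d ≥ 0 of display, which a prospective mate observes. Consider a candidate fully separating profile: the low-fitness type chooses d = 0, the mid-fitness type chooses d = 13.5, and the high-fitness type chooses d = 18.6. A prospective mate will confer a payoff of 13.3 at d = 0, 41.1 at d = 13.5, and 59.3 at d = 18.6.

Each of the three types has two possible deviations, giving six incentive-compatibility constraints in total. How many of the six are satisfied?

Low-fitness (own payoff 13.3): to d=13.5 gives 41.1 − 8.4×13.5 = -72.3 → no gain ✓; to d=18.6 gives 59.3 − 8.4×18.6 = -96.94 → no gain ✓.
Mid-fitness (own payoff 41.1 − 7.0×13.5 = -53.4): to d=0 gives 13.3 → profitable ✗; to d=18.6 gives 59.3 − 7.0×18.6 = -70.9 → no gain ✓.
High-fitness (own payoff 59.3 − 3.7×18.6 = -9.52): to d=0 gives 13.3 → profitable ✗; to d=13.5 gives 41.1 − 3.7×13.5 = -8.85 → profitable ✗.
3 of the 6 constraints hold; not an equilibrium.

3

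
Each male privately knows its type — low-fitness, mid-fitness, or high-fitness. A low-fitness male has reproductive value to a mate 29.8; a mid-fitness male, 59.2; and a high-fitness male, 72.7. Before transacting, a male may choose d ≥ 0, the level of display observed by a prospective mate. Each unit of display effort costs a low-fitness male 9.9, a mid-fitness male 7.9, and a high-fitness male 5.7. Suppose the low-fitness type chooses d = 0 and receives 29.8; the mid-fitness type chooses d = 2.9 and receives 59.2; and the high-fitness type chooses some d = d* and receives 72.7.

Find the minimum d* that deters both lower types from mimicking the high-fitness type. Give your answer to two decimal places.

4.61

Low-fitness type (on-path payoff 29.8) won't mimic when 29.8 ≥ 72.7 − 9.9·d*, i.e. d* ≥ 4.33.
Mid-fitness type (on-path payoff 59.2 − 7.9×2.9 = 36.29) won't mimic when 36.29 ≥ 72.7 − 7.9·d*, i.e. d* ≥ 4.61.
Both must hold, so d* = max(4.33, 4.61) = 4.61. The mid-fitness type's constraint binds.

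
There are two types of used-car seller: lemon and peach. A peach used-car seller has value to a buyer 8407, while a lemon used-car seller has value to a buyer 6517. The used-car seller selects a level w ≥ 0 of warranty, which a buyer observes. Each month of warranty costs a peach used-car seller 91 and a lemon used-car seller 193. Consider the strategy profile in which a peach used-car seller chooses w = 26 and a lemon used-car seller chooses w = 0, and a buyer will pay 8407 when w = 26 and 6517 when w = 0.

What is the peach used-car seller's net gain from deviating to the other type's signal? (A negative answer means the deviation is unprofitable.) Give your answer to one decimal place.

476.0

Playing w = 26 the peach used-car seller receives 8407 − 91 × 26 = 6041.
Deviating to w = 0 yields 6517 instead.
Gain from deviating: 6517 − 6041 = 476.0.
The gain is positive, so the peach type's incentive-compatibility constraint is violated — this profile is not a separating equilibrium.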